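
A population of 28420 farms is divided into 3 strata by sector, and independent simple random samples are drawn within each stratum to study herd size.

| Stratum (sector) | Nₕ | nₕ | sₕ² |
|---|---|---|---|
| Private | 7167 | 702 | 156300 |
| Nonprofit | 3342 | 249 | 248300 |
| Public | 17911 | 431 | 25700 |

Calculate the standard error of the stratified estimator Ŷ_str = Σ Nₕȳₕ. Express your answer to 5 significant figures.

Var(Ŷ_str) = Σₕ Nₕ²(1 − fₕ)sₕ²/nₕ.
Private: 7167²·(1 − 702/7167)·156300/702 = 1.0316391 × 10^10.
Nonprofit: 3342²·(1 − 249/3342)·248300/249 = 1.0307747 × 10^10.
Public: 17911²·(1 − 431/17911)·25700/431 = 1.8668831 × 10^10.
Sum = 3.9292969 × 10^10.
SE = √(3.9292969 × 10^10) = 198220.

198220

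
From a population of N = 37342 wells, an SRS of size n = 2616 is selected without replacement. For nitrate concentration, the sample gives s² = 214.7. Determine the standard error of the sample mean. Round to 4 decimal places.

Under SRS without replacement, Var(ȳ) = (1 − f)·s²/n with f = n/N = 2616/37342 = 0.07005517.
Var(ȳ) = (1 − 0.07005517)·214.7/2616 = 0.92994483·0.082071865 = 0.076322307.
SE(ȳ) = √(0.076322307) = 0.2763.

0.2763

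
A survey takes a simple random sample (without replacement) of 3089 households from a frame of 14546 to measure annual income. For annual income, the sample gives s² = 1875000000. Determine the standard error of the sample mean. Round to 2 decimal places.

691.44

Under SRS without replacement, Var(ȳ) = (1 − f)·s²/n with f = n/N = 3089/14546 = 0.21236079.
Var(ȳ) = (1 − 0.21236079)·1875000000/3089 = 0.78763921·606992.55 = 478091.14.
SE(ȳ) = √(478091.14) = 691.44.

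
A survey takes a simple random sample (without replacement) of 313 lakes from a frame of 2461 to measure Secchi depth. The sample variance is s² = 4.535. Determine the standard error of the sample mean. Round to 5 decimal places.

Under SRS without replacement, Var(ȳ) = (1 − f)·s²/n with f = n/N = 313/2461 = 0.12718407.
Var(ȳ) = (1 − 0.12718407)·4.535/313 = 0.87281593·0.014488818 = 0.012646071.
SE(ȳ) = √(0.012646071) = 0.11245.

0.11245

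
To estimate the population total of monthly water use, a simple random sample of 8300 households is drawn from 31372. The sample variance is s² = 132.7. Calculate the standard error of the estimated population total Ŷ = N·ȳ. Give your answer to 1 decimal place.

Var(Ŷ) = N²·Var(ȳ) = N²·(1 − n/N)·s²/n.
f = 8300/31372 = 0.26456713; Var(ȳ) = 0.73543287·132.7/8300 = 0.011758065.
Var(Ŷ) = 31372² · 0.011758065 = 1.1572316 × 10^7.
SE(Ŷ) = √(1.1572316 × 10^7) = 3401.8.

3401.8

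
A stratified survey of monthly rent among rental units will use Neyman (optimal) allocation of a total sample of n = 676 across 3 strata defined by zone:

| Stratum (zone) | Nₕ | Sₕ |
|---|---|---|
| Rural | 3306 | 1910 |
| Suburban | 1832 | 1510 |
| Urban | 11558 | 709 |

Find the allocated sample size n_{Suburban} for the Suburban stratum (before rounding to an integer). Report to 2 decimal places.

108.25

Neyman allocation: nₕ = n·NₕSₕ / Σⱼ NⱼSⱼ.
Σ NⱼSⱼ = 3306·1910 + 1832·1510 + 11558·709 = 1.7275402 × 10^7.
n_{Suburban} = 676·1832·1510 / (1.7275402 × 10^7) = 108.25.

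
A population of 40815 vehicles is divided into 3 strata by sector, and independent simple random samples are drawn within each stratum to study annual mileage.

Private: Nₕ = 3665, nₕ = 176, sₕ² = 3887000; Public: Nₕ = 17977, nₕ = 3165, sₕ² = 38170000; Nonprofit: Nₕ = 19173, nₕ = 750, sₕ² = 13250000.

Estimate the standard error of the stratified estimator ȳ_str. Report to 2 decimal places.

76.44

Var(ȳ_str) = Σₕ Wₕ²(1 − fₕ)sₕ²/nₕ with Wₕ = Nₕ/N, N = 40815.
Private: Wₕ = 0.08979542; term = 0.08979542²·(1 − 0.04802183)·3887000/176 = 169.52635.
Public: Wₕ = 0.44045081; term = 0.44045081²·(1 − 0.17605830)·38170000/3165 = 1927.7014.
Nonprofit: Wₕ = 0.46975377; term = 0.46975377²·(1 − 0.03911751)·13250000/750 = 3745.9799.
Sum = 5843.2077.
SE = √(5843.2077) = 76.44.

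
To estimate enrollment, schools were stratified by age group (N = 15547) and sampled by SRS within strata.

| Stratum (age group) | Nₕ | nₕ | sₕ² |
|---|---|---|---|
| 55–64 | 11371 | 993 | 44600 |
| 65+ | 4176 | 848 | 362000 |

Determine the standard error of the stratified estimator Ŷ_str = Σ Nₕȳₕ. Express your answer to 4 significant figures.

106000

Var(Ŷ_str) = Σₕ Nₕ²(1 − fₕ)sₕ²/nₕ.
55–64: 11371²·(1 − 993/11371)·44600/993 = 5.3002693 × 10^9.
65+: 4176²·(1 − 848/4176)·362000/848 = 5.9327565 × 10^9.
Sum = 1.1233026 × 10^10.
SE = √(1.1233026 × 10^10) = 106000.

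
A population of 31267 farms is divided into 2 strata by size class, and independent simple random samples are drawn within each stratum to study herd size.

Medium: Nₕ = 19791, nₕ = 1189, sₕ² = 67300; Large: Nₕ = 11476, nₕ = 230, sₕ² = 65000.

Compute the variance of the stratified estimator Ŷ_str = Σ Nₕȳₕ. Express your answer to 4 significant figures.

Var(Ŷ_str) = Σₕ Nₕ²(1 − fₕ)sₕ²/nₕ.
Medium: 19791²·(1 − 1189/19791)·67300/1189 = 2.0838219 × 10^10.
Large: 11476²·(1 − 230/11476)·65000/230 = 3.6473223 × 10^10.
Sum = 5.7311442 × 10^10.

5.731 × 10^10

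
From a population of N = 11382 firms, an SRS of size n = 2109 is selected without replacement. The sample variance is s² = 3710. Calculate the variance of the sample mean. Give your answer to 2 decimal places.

1.43

Under SRS without replacement, Var(ȳ) = (1 − f)·s²/n with f = n/N = 2109/11382 = 0.18529257.
Var(ȳ) = (1 − 0.18529257)·3710/2109 = 0.81470743·1.7591275 = 1.4331743.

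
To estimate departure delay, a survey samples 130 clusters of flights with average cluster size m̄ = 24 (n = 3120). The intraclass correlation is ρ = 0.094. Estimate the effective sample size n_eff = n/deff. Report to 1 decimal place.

986.7

deff = 1 + (24 − 1)·0.094 = 1 + 2.162 = 3.162.
n_eff = 3120 / 3.162 = 986.7.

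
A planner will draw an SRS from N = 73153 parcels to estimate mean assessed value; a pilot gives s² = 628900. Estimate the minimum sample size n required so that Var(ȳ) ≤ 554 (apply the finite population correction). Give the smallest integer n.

1118

Without fpc, n₀ = s²/D = 628900/554 = 1135.1986.
With fpc, (1 − n/N)·s²/n ≤ D requires n ≥ n₀/(1 + n₀/N) = 1135.1986/(1 + 1135.1986/73153) = 1117.8516.
Rounding up, n = 1118.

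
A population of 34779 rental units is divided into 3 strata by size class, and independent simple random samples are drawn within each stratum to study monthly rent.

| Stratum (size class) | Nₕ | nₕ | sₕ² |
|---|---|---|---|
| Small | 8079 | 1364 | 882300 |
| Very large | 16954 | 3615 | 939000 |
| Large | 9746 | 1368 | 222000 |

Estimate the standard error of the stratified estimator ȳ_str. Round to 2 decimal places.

9.41

Var(ȳ_str) = Σₕ Wₕ²(1 − fₕ)sₕ²/nₕ with Wₕ = Nₕ/N, N = 34779.
Small: Wₕ = 0.23229535; term = 0.23229535²·(1 − 0.16883278)·882300/1364 = 29.011578.
Very large: Wₕ = 0.48747808; term = 0.48747808²·(1 − 0.21322402)·939000/3615 = 48.56446.
Large: Wₕ = 0.28022657; term = 0.28022657²·(1 − 0.14036528)·222000/1368 = 10.954674.
Sum = 88.530712.
SE = √(88.530712) = 9.41.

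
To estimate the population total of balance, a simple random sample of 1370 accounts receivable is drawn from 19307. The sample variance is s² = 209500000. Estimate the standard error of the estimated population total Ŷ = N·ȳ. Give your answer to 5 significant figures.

7.2772 × 10^6

Var(Ŷ) = N²·Var(ȳ) = N²·(1 − n/N)·s²/n.
f = 1370/19307 = 0.07095872; Var(ȳ) = 0.92904128·209500000/1370 = 142068.72.
Var(Ŷ) = 19307² · 142068.72 = 5.2957571 × 10^13.
SE(Ŷ) = √(5.2957571 × 10^13) = 7.2772 × 10^6.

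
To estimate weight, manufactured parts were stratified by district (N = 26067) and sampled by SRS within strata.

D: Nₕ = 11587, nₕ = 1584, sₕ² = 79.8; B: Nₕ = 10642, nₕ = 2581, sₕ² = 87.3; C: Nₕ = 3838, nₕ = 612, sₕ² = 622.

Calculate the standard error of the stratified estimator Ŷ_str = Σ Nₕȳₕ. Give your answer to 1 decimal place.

Var(Ŷ_str) = Σₕ Nₕ²(1 − fₕ)sₕ²/nₕ.
D: 11587²·(1 − 1584/11587)·79.8/1584 = 5.8391414 × 10^6.
B: 10642²·(1 − 2581/10642)·87.3/2581 = 2.9016058 × 10^6.
C: 3838²·(1 − 612/3838)·622/612 = 1.2583698 × 10^7.
Sum = 2.1324445 × 10^7.
SE = √(2.1324445 × 10^7) = 4617.8.

4617.8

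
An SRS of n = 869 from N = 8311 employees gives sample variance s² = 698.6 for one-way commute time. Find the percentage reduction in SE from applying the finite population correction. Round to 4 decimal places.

5.3723

f = n/N = 869/8311 = 0.10456022.
SE_no-fpc = √(s²/n) = 0.8966117; SE_fpc = √((1−f)s²/n) = 0.84844285.
Ratio = √(1−f) = 0.94627680. Reduction = 100·(1 − 0.94627680) = 5.3723%.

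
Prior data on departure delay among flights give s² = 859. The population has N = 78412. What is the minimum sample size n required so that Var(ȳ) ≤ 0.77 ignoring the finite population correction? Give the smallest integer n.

Without fpc, n₀ = s²/D = 859/0.77 = 1115.5844.
Rounding up, n = 1116.

1116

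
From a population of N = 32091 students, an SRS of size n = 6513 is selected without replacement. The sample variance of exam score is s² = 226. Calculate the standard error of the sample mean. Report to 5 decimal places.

0.16631

Under SRS without replacement, Var(ȳ) = (1 − f)·s²/n with f = n/N = 6513/32091 = 0.20295410.
Var(ȳ) = (1 − 0.20295410)·226/6513 = 0.79704590·0.034699831 = 0.027657358.
SE(ȳ) = √(0.027657358) = 0.16631.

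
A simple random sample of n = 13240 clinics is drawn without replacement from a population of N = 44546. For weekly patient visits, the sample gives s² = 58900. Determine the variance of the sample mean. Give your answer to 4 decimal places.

3.1264

Under SRS without replacement, Var(ȳ) = (1 − f)·s²/n with f = n/N = 13240/44546 = 0.29722085.
Var(ȳ) = (1 − 0.29722085)·58900/13240 = 0.70277915·4.4486405 = 3.1264118.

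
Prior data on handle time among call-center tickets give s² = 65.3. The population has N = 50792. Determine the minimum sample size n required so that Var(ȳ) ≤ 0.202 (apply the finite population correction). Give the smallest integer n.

322

Without fpc, n₀ = s²/D = 65.3/0.202 = 323.2673.
With fpc, (1 − n/N)·s²/n ≤ D requires n ≥ n₀/(1 + n₀/N) = 323.2673/(1 + 323.2673/50792) = 321.2229.
Rounding up, n = 322.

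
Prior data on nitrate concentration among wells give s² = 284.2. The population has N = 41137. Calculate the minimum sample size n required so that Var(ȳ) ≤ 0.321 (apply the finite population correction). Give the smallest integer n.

867

Without fpc, n₀ = s²/D = 284.2/0.321 = 885.3583.
With fpc, (1 − n/N)·s²/n ≤ D requires n ≥ n₀/(1 + n₀/N) = 885.3583/(1 + 885.3583/41137) = 866.7049.
Rounding up, n = 867.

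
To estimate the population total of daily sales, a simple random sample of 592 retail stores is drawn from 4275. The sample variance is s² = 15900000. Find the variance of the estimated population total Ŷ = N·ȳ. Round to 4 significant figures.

Var(Ŷ) = N²·Var(ȳ) = N²·(1 − n/N)·s²/n.
f = 592/4275 = 0.13847953; Var(ȳ) = 0.86152047·15900000/592 = 23138.81.
Var(Ŷ) = 4275² · 23138.81 = 4.2287621 × 10^11.

4.229 × 10^11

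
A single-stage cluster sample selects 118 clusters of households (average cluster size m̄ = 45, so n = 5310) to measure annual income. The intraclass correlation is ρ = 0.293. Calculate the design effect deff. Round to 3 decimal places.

13.892

deff = 1 + (45 − 1)·0.293 = 1 + 12.892 = 13.892.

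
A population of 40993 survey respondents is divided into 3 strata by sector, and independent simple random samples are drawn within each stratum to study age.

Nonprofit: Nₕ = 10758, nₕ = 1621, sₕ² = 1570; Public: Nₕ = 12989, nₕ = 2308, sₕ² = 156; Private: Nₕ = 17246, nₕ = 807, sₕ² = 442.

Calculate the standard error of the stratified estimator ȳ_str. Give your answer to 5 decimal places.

Var(ȳ_str) = Σₕ Wₕ²(1 − fₕ)sₕ²/nₕ with Wₕ = Nₕ/N, N = 40993.
Nonprofit: Wₕ = 0.26243505; term = 0.26243505²·(1 − 0.15067856)·1570/1621 = 0.056654237.
Public: Wₕ = 0.31685898; term = 0.31685898²·(1 − 0.17768881)·156/2308 = 0.0055802932.
Private: Wₕ = 0.42070597; term = 0.42070597²·(1 − 0.04679346)·442/807 = 0.092404497.
Sum = 0.15463903.
SE = √(0.15463903) = 0.39324.

0.39324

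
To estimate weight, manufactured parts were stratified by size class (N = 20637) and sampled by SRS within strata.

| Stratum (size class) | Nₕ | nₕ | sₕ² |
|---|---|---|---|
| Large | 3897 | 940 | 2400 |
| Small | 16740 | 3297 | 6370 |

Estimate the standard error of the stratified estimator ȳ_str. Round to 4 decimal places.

1.0440

Var(ȳ_str) = Σₕ Wₕ²(1 − fₕ)sₕ²/nₕ with Wₕ = Nₕ/N, N = 20637.
Large: Wₕ = 0.18883559; term = 0.18883559²·(1 − 0.24121119)·2400/940 = 0.069083127.
Small: Wₕ = 0.81116441; term = 0.81116441²·(1 − 0.19695341)·6370/3297 = 1.0208901.
Sum = 1.0899732.
SE = √(1.0899732) = 1.0440.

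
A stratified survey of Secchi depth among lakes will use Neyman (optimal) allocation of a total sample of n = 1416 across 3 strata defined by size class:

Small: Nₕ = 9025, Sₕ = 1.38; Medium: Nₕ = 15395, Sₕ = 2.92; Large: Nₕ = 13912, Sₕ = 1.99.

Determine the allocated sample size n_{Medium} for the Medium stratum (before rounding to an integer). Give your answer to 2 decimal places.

748.05

Neyman allocation: nₕ = n·NₕSₕ / Σⱼ NⱼSⱼ.
Σ NⱼSⱼ = 9025·1.38 + 15395·2.92 + 13912·1.99 = 85092.78.
n_{Medium} = 1416·15395·2.92 / 85092.78 = 748.05.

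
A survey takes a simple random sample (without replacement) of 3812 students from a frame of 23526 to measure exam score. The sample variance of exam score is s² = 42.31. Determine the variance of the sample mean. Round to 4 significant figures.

Under SRS without replacement, Var(ȳ) = (1 − f)·s²/n with f = n/N = 3812/23526 = 0.16203349.
Var(ȳ) = (1 − 0.16203349)·42.31/3812 = 0.83796651·0.011099161 = 0.0093007248.

0.009301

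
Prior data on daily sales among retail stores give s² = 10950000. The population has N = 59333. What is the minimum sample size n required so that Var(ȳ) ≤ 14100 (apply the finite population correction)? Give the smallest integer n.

Without fpc, n₀ = s²/D = 10950000/14100 = 776.5957.
With fpc, (1 − n/N)·s²/n ≤ D requires n ≥ n₀/(1 + n₀/N) = 776.5957/(1 + 776.5957/59333) = 766.5623.
Rounding up, n = 767.

767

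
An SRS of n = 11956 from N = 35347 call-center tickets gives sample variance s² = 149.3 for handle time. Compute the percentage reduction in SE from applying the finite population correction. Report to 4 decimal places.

18.6518

f = n/N = 11956/35347 = 0.33824653.
SE_no-fpc = √(s²/n) = 0.11174728; SE_fpc = √((1−f)s²/n) = 0.090904434.
Ratio = √(1−f) = 0.81348231. Reduction = 100·(1 − 0.81348231) = 18.6518%.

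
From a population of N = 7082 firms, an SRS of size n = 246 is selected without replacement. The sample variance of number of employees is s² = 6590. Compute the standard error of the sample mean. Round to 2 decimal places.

5.09

Under SRS without replacement, Var(ȳ) = (1 − f)·s²/n with f = n/N = 246/7082 = 0.03473595.
Var(ȳ) = (1 − 0.03473595)·6590/246 = 0.96526405·26.788618 = 25.85809.
SE(ȳ) = √(25.85809) = 5.09.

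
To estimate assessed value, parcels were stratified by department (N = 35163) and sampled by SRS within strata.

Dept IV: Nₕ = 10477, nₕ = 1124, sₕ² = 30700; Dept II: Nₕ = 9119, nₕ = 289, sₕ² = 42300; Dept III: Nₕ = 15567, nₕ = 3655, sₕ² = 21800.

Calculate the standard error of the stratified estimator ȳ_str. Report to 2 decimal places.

3.55

Var(ȳ_str) = Σₕ Wₕ²(1 − fₕ)sₕ²/nₕ with Wₕ = Nₕ/N, N = 35163.
Dept IV: Wₕ = 0.29795524; term = 0.29795524²·(1 − 0.10728262)·30700/1124 = 2.1646521.
Dept II: Wₕ = 0.25933510; term = 0.25933510²·(1 − 0.03169207)·42300/289 = 9.5318808.
Dept III: Wₕ = 0.44270967; term = 0.44270967²·(1 − 0.23479155)·21800/3655 = 0.89451346.
Sum = 12.591046.
SE = √(12.591046) = 3.55.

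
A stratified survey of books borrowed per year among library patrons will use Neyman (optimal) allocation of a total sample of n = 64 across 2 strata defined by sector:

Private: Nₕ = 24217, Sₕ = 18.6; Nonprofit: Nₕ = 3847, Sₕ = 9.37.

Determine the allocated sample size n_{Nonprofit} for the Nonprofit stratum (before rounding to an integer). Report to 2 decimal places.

4.74

Neyman allocation: nₕ = n·NₕSₕ / Σⱼ NⱼSⱼ.
Σ NⱼSⱼ = 24217·18.6 + 3847·9.37 = 486482.59.
n_{Nonprofit} = 64·3847·9.37 / 486482.59 = 4.74.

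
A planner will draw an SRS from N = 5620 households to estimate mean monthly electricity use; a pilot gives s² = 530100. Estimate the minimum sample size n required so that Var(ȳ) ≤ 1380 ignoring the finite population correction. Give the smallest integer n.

385

Without fpc, n₀ = s²/D = 530100/1380 = 384.1304.
Rounding up, n = 385.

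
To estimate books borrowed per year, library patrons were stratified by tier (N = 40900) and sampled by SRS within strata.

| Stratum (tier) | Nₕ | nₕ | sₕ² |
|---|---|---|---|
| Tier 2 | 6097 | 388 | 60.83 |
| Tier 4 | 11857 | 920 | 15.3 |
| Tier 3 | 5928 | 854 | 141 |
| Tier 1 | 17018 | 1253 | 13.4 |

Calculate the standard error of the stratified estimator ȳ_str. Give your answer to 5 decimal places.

Var(ȳ_str) = Σₕ Wₕ²(1 − fₕ)sₕ²/nₕ with Wₕ = Nₕ/N, N = 40900.
Tier 2: Wₕ = 0.14907090; term = 0.14907090²·(1 − 0.06363785)·60.83/388 = 0.0032622385.
Tier 4: Wₕ = 0.28990220; term = 0.28990220²·(1 − 0.07759130)·15.3/920 = 0.0012892289.
Tier 3: Wₕ = 0.14493888; term = 0.14493888²·(1 − 0.14406208)·141/854 = 0.0029687477.
Tier 1: Wₕ = 0.41608802; term = 0.41608802²·(1 − 0.07362792)·13.4/1253 = 0.0017151796.
Sum = 0.0092353947.
SE = √(0.0092353947) = 0.09610.

0.09610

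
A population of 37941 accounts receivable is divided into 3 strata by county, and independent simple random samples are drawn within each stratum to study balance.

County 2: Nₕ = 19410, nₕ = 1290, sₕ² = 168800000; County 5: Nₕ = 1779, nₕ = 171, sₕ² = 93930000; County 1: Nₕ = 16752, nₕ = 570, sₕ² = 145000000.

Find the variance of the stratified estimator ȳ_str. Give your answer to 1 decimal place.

Var(ȳ_str) = Σₕ Wₕ²(1 − fₕ)sₕ²/nₕ with Wₕ = Nₕ/N, N = 37941.
County 2: Wₕ = 0.51158377; term = 0.51158377²·(1 − 0.06646059)·168800000/1290 = 31970.462.
County 5: Wₕ = 0.04688859; term = 0.04688859²·(1 − 0.09612142)·93930000/171 = 1091.5727.
County 1: Wₕ = 0.44152764; term = 0.44152764²·(1 − 0.03402579)·145000000/570 = 47904.296.
Sum = 80966.331.

80966.3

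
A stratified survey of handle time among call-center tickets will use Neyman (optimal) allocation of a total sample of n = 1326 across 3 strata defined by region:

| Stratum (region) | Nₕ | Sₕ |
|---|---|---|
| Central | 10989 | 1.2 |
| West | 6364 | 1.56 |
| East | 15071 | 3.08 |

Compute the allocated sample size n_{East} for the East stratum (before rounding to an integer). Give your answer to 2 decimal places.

Neyman allocation: nₕ = n·NₕSₕ / Σⱼ NⱼSⱼ.
Σ NⱼSⱼ = 10989·1.2 + 6364·1.56 + 15071·3.08 = 69533.32.
n_{East} = 1326·15071·3.08 / 69533.32 = 885.20.

885.20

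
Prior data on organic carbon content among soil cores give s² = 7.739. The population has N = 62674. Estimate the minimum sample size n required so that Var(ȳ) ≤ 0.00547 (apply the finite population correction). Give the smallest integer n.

1384

Without fpc, n₀ = s²/D = 7.739/0.00547 = 1414.8080.
With fpc, (1 − n/N)·s²/n ≤ D requires n ≥ n₀/(1 + n₀/N) = 1414.8080/(1 + 1414.8080/62674) = 1383.5751.
Rounding up, n = 1384.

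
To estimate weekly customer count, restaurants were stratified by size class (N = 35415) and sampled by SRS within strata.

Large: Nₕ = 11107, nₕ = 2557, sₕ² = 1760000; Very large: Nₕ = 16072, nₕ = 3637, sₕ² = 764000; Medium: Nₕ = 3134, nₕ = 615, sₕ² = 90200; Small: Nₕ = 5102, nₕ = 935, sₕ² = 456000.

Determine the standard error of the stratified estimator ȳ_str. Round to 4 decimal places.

Var(ȳ_str) = Σₕ Wₕ²(1 − fₕ)sₕ²/nₕ with Wₕ = Nₕ/N, N = 35415.
Large: Wₕ = 0.31362417; term = 0.31362417²·(1 − 0.23021518)·1760000/2557 = 52.115911.
Very large: Wₕ = 0.45381900; term = 0.45381900²·(1 − 0.22629418)·764000/3637 = 33.472741.
Medium: Wₕ = 0.08849358; term = 0.08849358²·(1 − 0.19623484)·90200/615 = 0.92317511.
Small: Wₕ = 0.14406325; term = 0.14406325²·(1 − 0.18326147)·456000/935 = 8.2669002.
Sum = 94.778727.
SE = √(94.778727) = 9.7354.

9.7354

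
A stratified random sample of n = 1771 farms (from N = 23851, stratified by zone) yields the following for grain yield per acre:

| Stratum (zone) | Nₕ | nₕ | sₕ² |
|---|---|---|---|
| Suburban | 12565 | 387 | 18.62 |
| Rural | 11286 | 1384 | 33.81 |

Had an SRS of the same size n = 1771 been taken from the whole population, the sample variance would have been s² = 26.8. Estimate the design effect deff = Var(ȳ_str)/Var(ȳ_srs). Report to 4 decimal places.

Var(ȳ_str) = Σ Wₕ²(1−fₕ)sₕ²/nₕ with Wₕ = Nₕ/23851:
  Suburban: (12565/23851)²·(1−387/12565)·18.62/387 = 0.012941779
  Rural: (11286/23851)²·(1−1384/11286)·33.81/1384 = 0.0047990897
  → Var(ȳ_str) = 0.017740869.
Var(ȳ_srs) = (1 − 1771/23851)·26.8/1771 = 0.014009051.
deff = 0.017740869 / 0.014009051 = 1.2664.

1.2664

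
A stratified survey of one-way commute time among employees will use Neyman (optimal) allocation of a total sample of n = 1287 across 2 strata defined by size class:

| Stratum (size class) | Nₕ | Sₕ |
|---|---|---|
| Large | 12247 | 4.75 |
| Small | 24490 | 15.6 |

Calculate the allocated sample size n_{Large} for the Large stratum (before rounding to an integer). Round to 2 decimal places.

170.07

Neyman allocation: nₕ = n·NₕSₕ / Σⱼ NⱼSⱼ.
Σ NⱼSⱼ = 12247·4.75 + 24490·15.6 = 440217.25.
n_{Large} = 1287·12247·4.75 / 440217.25 = 170.07.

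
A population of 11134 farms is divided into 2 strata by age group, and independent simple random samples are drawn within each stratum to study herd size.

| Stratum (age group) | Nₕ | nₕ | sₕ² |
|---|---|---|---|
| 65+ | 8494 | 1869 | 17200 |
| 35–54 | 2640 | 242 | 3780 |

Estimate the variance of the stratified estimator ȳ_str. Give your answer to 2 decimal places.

Var(ȳ_str) = Σₕ Wₕ²(1 − fₕ)sₕ²/nₕ with Wₕ = Nₕ/N, N = 11134.
65+: Wₕ = 0.76288845; term = 0.76288845²·(1 − 0.22003767)·17200/1869 = 4.1774845.
35–54: Wₕ = 0.23711155; term = 0.23711155²·(1 − 0.09166667)·3780/242 = 0.79767707.
Sum = 4.9751616.

4.98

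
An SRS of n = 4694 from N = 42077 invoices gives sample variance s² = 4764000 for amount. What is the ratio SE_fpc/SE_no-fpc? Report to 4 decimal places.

f = n/N = 4694/42077 = 0.11155738.
SE_no-fpc = √(s²/n) = 31.857694; SE_fpc = √((1−f)s²/n) = 30.028181.
Ratio = √(1−f) = 0.94257234.

0.9426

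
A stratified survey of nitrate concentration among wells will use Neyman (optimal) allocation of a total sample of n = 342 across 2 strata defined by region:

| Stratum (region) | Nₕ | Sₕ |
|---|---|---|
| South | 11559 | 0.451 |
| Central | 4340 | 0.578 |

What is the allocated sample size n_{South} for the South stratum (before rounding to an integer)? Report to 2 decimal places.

Neyman allocation: nₕ = n·NₕSₕ / Σⱼ NⱼSⱼ.
Σ NⱼSⱼ = 11559·0.451 + 4340·0.578 = 7721.629.
n_{South} = 342·11559·0.451 / 7721.629 = 230.89.

230.89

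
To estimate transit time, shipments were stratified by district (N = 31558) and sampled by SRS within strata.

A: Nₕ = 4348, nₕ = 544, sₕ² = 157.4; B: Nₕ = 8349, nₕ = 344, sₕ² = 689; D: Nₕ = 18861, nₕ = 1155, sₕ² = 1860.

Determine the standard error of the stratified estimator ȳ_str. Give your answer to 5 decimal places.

0.82415

Var(ȳ_str) = Σₕ Wₕ²(1 − fₕ)sₕ²/nₕ with Wₕ = Nₕ/N, N = 31558.
A: Wₕ = 0.13777806; term = 0.13777806²·(1 − 0.12511500)·157.4/544 = 0.0048052604.
B: Wₕ = 0.26456049; term = 0.26456049²·(1 − 0.04120254)·689/344 = 0.13441187.
D: Wₕ = 0.59766145; term = 0.59766145²·(1 − 0.06123747)·1860/1155 = 0.54000427.
Sum = 0.6792214.
SE = √(0.6792214) = 0.82415.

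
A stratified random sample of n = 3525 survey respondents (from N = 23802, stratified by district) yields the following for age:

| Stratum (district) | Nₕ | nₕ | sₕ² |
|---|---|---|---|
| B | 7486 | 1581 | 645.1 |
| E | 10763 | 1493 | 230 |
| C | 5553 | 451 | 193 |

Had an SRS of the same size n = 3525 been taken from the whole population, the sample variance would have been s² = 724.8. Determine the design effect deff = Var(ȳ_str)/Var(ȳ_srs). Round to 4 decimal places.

Var(ȳ_str) = Σ Wₕ²(1−fₕ)sₕ²/nₕ with Wₕ = Nₕ/23802:
  B: (7486/23802)²·(1−1581/7486)·645.1/1581 = 0.031837429
  E: (10763/23802)²·(1−1493/10763)·230/1493 = 0.027130275
  C: (5553/23802)²·(1−451/5553)·193/451 = 0.021400405
  → Var(ȳ_str) = 0.080368109.
Var(ȳ_srs) = (1 − 3525/23802)·724.8/3525 = 0.1751658.
deff = 0.080368109 / 0.1751658 = 0.4588.

0.4588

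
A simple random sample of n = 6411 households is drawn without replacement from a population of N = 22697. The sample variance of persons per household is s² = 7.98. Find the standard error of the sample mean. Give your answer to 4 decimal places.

0.0299

Under SRS without replacement, Var(ȳ) = (1 − f)·s²/n with f = n/N = 6411/22697 = 0.28246024.
Var(ȳ) = (1 − 0.28246024)·7.98/6411 = 0.71753976·0.0012447356 = 8.931473 × 10^-4.
SE(ȳ) = √(8.931473 × 10^-4) = 0.0299.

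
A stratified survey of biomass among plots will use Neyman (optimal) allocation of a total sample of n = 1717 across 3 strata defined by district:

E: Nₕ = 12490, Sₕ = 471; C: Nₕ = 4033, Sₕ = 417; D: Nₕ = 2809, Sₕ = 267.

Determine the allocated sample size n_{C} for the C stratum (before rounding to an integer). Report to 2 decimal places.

347.29

Neyman allocation: nₕ = n·NₕSₕ / Σⱼ NⱼSⱼ.
Σ NⱼSⱼ = 12490·471 + 4033·417 + 2809·267 = 8.314554 × 10^6.
n_{C} = 1717·4033·417 / (8.314554 × 10^6) = 347.29.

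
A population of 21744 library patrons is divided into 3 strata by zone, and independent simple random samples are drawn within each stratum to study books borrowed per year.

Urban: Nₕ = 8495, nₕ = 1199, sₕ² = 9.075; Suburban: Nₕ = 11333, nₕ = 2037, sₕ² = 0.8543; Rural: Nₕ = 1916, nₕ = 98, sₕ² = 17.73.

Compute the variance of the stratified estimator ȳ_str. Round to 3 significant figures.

Var(ȳ_str) = Σₕ Wₕ²(1 − fₕ)sₕ²/nₕ with Wₕ = Nₕ/N, N = 21744.
Urban: Wₕ = 0.39068249; term = 0.39068249²·(1 − 0.14114185)·9.075/1199 = 9.9219442 × 10^-4.
Suburban: Wₕ = 0.52120125; term = 0.52120125²·(1 − 0.17974058)·0.8543/2037 = 9.3450473 × 10^-5.
Rural: Wₕ = 0.08811626; term = 0.08811626²·(1 − 0.05114823)·17.73/98 = 0.0013328865.
Sum = 0.0024185314.

0.00242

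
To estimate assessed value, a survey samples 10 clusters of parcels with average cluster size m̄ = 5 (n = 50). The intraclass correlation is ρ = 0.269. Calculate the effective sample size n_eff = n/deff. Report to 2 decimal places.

24.08

deff = 1 + (5 − 1)·0.269 = 1 + 1.076 = 2.076.
n_eff = 50 / 2.076 = 24.08.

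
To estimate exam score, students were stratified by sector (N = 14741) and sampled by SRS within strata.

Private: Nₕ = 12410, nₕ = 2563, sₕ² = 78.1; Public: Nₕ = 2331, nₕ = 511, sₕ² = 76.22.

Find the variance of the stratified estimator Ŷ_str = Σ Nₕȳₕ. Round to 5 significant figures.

Var(Ŷ_str) = Σₕ Nₕ²(1 − fₕ)sₕ²/nₕ.
Private: 12410²·(1 − 2563/12410)·78.1/2563 = 3.7237297 × 10^6.
Public: 2331²·(1 − 511/2331)·76.22/511 = 632793.06.
Sum = 4.3565228 × 10^6.

4.3565 × 10^6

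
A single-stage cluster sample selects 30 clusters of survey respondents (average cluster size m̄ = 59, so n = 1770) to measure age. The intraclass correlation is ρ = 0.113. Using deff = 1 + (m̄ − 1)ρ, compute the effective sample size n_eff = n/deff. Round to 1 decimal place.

deff = 1 + (59 − 1)·0.113 = 1 + 6.554 = 7.554.
n_eff = 1770 / 7.554 = 234.3.

234.3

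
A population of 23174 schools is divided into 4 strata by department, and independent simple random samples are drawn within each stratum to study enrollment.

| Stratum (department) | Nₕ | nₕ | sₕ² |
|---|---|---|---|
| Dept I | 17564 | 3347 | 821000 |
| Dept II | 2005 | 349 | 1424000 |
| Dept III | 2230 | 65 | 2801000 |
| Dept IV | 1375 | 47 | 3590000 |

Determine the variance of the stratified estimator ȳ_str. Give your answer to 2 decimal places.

786.40

Var(ȳ_str) = Σₕ Wₕ²(1 − fₕ)sₕ²/nₕ with Wₕ = Nₕ/N, N = 23174.
Dept I: Wₕ = 0.75791836; term = 0.75791836²·(1 − 0.19056024)·821000/3347 = 114.05566.
Dept II: Wₕ = 0.08651938; term = 0.08651938²·(1 − 0.17406484)·1424000/349 = 25.226516.
Dept III: Wₕ = 0.09622853; term = 0.09622853²·(1 − 0.02914798)·2801000/65 = 387.4008.
Dept IV: Wₕ = 0.05933374; term = 0.05933374²·(1 − 0.03418182)·3590000/47 = 259.714.
Sum = 786.39698.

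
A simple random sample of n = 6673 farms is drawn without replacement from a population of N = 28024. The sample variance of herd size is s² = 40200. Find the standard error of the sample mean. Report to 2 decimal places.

2.14

Under SRS without replacement, Var(ȳ) = (1 − f)·s²/n with f = n/N = 6673/28024 = 0.23811733.
Var(ȳ) = (1 − 0.23811733)·40200/6673 = 0.76188267·6.0242769 = 4.5897922.
SE(ȳ) = √(4.5897922) = 2.14.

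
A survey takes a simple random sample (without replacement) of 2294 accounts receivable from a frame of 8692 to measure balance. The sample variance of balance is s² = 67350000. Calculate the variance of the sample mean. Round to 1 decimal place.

21610.7

Under SRS without replacement, Var(ȳ) = (1 − f)·s²/n with f = n/N = 2294/8692 = 0.26392085.
Var(ȳ) = (1 − 0.26392085)·67350000/2294 = 0.73607915·29359.198 = 21610.694.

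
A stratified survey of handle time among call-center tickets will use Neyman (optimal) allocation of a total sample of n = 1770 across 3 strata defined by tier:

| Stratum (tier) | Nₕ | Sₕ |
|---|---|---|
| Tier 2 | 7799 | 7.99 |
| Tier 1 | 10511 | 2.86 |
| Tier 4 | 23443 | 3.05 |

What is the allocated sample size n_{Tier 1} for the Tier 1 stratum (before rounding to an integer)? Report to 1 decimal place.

Neyman allocation: nₕ = n·NₕSₕ / Σⱼ NⱼSⱼ.
Σ NⱼSⱼ = 7799·7.99 + 10511·2.86 + 23443·3.05 = 163876.62.
n_{Tier 1} = 1770·10511·2.86 / 163876.62 = 324.7.

324.7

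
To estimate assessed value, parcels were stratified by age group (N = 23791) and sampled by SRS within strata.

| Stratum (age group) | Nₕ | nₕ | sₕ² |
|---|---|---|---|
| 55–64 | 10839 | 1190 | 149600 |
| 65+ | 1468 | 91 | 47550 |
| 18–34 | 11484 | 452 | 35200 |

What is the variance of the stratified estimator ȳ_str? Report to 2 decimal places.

42.53

Var(ȳ_str) = Σₕ Wₕ²(1 − fₕ)sₕ²/nₕ with Wₕ = Nₕ/N, N = 23791.
55–64: Wₕ = 0.45559245; term = 0.45559245²·(1 − 0.10978873)·149600/1190 = 23.229013.
65+: Wₕ = 0.06170401; term = 0.06170401²·(1 − 0.06198910)·47550/91 = 1.8661379.
18–34: Wₕ = 0.48270354; term = 0.48270354²·(1 − 0.03935911)·35200/452 = 17.431159.
Sum = 42.52631.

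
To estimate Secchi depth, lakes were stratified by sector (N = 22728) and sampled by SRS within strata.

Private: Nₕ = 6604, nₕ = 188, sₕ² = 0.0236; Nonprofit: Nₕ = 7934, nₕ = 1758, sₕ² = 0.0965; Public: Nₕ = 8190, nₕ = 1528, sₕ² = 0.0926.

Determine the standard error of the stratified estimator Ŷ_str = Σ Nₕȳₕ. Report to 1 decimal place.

106.4

Var(Ŷ_str) = Σₕ Nₕ²(1 − fₕ)sₕ²/nₕ.
Private: 6604²·(1 − 188/6604)·0.0236/188 = 5318.9459.
Nonprofit: 7934²·(1 − 1758/7934)·0.0965/1758 = 2689.7253.
Public: 8190²·(1 − 1528/8190)·0.0926/1528 = 3306.5581.
Sum = 11315.229.
SE = √(11315.229) = 106.4.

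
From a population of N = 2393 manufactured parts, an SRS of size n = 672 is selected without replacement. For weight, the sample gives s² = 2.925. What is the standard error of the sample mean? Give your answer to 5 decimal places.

0.05595

Under SRS without replacement, Var(ȳ) = (1 − f)·s²/n with f = n/N = 672/2393 = 0.28081906.
Var(ȳ) = (1 − 0.28081906)·2.925/672 = 0.71918094·0.0043526786 = 0.0031303635.
SE(ȳ) = √(0.0031303635) = 0.05595.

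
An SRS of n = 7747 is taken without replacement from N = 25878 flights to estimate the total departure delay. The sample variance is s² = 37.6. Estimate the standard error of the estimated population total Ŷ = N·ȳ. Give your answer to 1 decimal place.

1509.0

Var(Ŷ) = N²·Var(ȳ) = N²·(1 − n/N)·s²/n.
f = 7747/25878 = 0.29936626; Var(ȳ) = 0.70063374·37.6/7747 = 0.00340052.
Var(Ŷ) = 25878² · 0.00340052 = 2.2772292 × 10^6.
SE(Ŷ) = √(2.2772292 × 10^6) = 1509.0.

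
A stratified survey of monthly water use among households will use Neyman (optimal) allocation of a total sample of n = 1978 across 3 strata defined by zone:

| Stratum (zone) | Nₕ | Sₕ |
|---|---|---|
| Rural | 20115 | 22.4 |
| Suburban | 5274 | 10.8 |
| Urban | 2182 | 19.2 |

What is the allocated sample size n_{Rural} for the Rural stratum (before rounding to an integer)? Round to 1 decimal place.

Neyman allocation: nₕ = n·NₕSₕ / Σⱼ NⱼSⱼ.
Σ NⱼSⱼ = 20115·22.4 + 5274·10.8 + 2182·19.2 = 549429.6.
n_{Rural} = 1978·20115·22.4 / 549429.6 = 1622.1.

1622.1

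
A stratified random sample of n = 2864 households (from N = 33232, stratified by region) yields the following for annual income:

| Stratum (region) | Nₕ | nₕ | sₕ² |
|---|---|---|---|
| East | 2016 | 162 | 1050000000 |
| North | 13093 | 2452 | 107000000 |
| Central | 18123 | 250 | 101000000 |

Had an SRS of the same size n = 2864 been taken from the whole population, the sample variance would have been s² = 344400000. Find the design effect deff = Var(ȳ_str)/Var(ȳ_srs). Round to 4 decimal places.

Var(ȳ_str) = Σ Wₕ²(1−fₕ)sₕ²/nₕ with Wₕ = Nₕ/33232:
  East: (2016/33232)²·(1−162/2016)·1050000000/162 = 21936.209
  North: (13093/33232)²·(1−2452/13093)·107000000/2452 = 5505.1856
  Central: (18123/33232)²·(1−250/18123)·101000000/250 = 118493.89
  → Var(ȳ_str) = 145935.28.
Var(ȳ_srs) = (1 − 2864/33232)·344400000/2864 = 109887.89.
deff = 145935.28 / 109887.89 = 1.3280.

1.3280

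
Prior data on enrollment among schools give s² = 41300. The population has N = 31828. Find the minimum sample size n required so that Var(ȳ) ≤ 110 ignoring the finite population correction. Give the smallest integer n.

Without fpc, n₀ = s²/D = 41300/110 = 375.4545.
Rounding up, n = 376.

376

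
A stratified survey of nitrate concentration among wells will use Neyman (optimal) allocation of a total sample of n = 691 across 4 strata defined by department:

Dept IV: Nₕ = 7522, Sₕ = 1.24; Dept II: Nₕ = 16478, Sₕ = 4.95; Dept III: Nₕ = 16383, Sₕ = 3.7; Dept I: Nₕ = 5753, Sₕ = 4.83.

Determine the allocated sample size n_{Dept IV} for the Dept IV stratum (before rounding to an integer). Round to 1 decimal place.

35.9

Neyman allocation: nₕ = n·NₕSₕ / Σⱼ NⱼSⱼ.
Σ NⱼSⱼ = 7522·1.24 + 16478·4.95 + 16383·3.7 + 5753·4.83 = 179297.47.
n_{Dept IV} = 691·7522·1.24 / 179297.47 = 35.9.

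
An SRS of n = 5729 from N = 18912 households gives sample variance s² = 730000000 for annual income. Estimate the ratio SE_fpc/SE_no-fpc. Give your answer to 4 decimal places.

0.8349

f = n/N = 5729/18912 = 0.30292936.
SE_no-fpc = √(s²/n) = 356.96203; SE_fpc = √((1−f)s²/n) = 298.0303.
Ratio = √(1−f) = 0.83490757.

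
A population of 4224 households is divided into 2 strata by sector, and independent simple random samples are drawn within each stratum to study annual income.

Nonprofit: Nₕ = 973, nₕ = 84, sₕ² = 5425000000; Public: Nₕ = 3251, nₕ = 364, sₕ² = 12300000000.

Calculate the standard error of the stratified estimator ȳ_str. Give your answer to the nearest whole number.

Var(ȳ_str) = Σₕ Wₕ²(1 − fₕ)sₕ²/nₕ with Wₕ = Nₕ/N, N = 4224.
Nonprofit: Wₕ = 0.23035038; term = 0.23035038²·(1 − 0.08633094)·5425000000/84 = 3.1310301 × 10^6.
Public: Wₕ = 0.76964962; term = 0.76964962²·(1 − 0.11196555)·12300000000/364 = 1.7775411 × 10^7.
Sum = 2.0906441 × 10^7.
SE = √(2.0906441 × 10^7) = 4572.

4572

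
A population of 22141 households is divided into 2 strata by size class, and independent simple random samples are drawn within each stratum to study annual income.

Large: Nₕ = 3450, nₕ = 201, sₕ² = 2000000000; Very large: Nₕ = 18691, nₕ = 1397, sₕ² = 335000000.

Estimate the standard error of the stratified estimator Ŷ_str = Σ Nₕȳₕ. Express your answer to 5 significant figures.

1.3749 × 10^7

Var(Ŷ_str) = Σₕ Nₕ²(1 − fₕ)sₕ²/nₕ.
Large: 3450²·(1 − 201/3450)·2000000000/201 = 1.1153284 × 10^14.
Very large: 18691²·(1 − 1397/18691)·335000000/1397 = 7.751333 × 10^13.
Sum = 1.8904617 × 10^14.
SE = √(1.8904617 × 10^14) = 1.3749 × 10^7.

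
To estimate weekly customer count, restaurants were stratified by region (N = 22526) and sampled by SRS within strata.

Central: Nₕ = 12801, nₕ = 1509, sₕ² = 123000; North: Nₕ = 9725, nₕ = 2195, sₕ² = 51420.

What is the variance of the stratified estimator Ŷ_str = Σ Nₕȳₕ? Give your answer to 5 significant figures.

Var(Ŷ_str) = Σₕ Nₕ²(1 − fₕ)sₕ²/nₕ.
Central: 12801²·(1 − 1509/12801)·123000/1509 = 1.1782315 × 10^10.
North: 9725²·(1 − 2195/9725)·51420/2195 = 1.7154661 × 10^9.
Sum = 1.3497781 × 10^10.

1.3498 × 10^10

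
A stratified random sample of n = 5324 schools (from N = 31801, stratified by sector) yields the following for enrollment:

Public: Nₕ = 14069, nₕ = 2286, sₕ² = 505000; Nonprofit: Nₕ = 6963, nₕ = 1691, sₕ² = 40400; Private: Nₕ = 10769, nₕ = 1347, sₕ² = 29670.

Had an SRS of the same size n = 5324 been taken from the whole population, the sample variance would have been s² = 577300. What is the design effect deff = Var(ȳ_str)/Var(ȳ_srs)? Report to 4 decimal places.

Var(ȳ_str) = Σ Wₕ²(1−fₕ)sₕ²/nₕ with Wₕ = Nₕ/31801:
  Public: (14069/31801)²·(1−2286/14069)·505000/2286 = 36.212016
  Nonprofit: (6963/31801)²·(1−1691/6963)·40400/1691 = 0.86721744
  Private: (10769/31801)²·(1−1347/10769)·29670/1347 = 2.2099725
  → Var(ȳ_str) = 39.289206.
Var(ȳ_srs) = (1 − 5324/31801)·577300/5324 = 90.279991.
deff = 39.289206 / 90.279991 = 0.4352.

0.4352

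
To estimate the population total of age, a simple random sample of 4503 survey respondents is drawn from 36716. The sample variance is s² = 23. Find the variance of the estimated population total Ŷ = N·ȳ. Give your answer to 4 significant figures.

6.041 × 10^6

Var(Ŷ) = N²·Var(ȳ) = N²·(1 − n/N)·s²/n.
f = 4503/36716 = 0.12264408; Var(ȳ) = 0.87735592·23/4503 = 0.0044812761.
Var(Ŷ) = 36716² · 0.0044812761 = 6.0410499 × 10^6.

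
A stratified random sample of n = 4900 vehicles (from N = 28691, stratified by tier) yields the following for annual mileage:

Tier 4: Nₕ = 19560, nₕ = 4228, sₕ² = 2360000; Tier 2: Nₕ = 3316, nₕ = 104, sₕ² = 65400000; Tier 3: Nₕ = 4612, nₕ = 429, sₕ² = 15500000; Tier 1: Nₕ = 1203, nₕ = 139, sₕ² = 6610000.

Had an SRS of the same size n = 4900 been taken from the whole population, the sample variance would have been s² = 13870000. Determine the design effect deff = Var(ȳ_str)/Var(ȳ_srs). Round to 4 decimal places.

3.9454

Var(ȳ_str) = Σ Wₕ²(1−fₕ)sₕ²/nₕ with Wₕ = Nₕ/28691:
  Tier 4: (19560/28691)²·(1−4228/19560)·2360000/4228 = 203.35428
  Tier 2: (3316/28691)²·(1−104/3316)·65400000/104 = 8136.6024
  Tier 3: (4612/28691)²·(1−429/4612)·15500000/429 = 846.75973
  Tier 1: (1203/28691)²·(1−139/1203)·6610000/139 = 73.943933
  → Var(ȳ_str) = 9260.6603.
Var(ȳ_srs) = (1 − 4900/28691)·13870000/4900 = 2347.1854.
deff = 9260.6603 / 2347.1854 = 3.9454.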